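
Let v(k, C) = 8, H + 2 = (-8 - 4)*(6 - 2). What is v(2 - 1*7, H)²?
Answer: 64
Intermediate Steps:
H = -50 (H = -2 + (-8 - 4)*(6 - 2) = -2 - 12*4 = -2 - 48 = -50)
v(2 - 1*7, H)² = 8² = 64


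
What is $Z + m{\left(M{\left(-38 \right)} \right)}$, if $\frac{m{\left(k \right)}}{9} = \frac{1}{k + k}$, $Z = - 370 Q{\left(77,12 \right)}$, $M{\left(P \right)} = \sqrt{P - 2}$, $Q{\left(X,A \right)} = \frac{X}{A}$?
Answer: $- \frac{14245}{6} - \frac{9 i \sqrt{10}}{40} \approx -2374.2 - 0.71151 i$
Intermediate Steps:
$M{\left(P \right)} = \sqrt{-2 + P}$
$Z = - \frac{14245}{6}$ ($Z = - 370 \cdot \frac{77}{12} = - 370 \cdot 77 \cdot \frac{1}{12} = \left(-370\right) \frac{77}{12} = - \frac{14245}{6} \approx -2374.2$)
$m{\left(k \right)} = \frac{9}{2 k}$ ($m{\left(k \right)} = \frac{9}{k + k} = \frac{9}{2 k}$)
$Z + m{\left(M{\left(-38 \right)} \right)} = - \frac{14245}{6} + \frac{9}{2 \sqrt{-2 - 38}} = - \frac{14245}{6} + \frac{9}{2 \sqrt{-40}} = - \frac{14245}{6} + \frac{9}{2 \cdot 2 i \sqrt{10}} = - \frac{14245}{6} + \frac{9 \left(- \frac{i \sqrt{10}}{20}\right)}{2} = - \frac{14245}{6} - \frac{9 i \sqrt{10}}{40}$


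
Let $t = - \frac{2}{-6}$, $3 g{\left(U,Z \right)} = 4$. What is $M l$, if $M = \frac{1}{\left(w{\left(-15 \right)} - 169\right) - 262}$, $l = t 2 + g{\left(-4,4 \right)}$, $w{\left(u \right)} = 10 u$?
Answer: $- \frac{2}{581} \approx -0.0034423$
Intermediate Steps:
$g{\left(U,Z \right)} = \frac{4}{3}$ ($g{\left(U,Z \right)} = \frac{1}{3} \cdot 4 = \frac{4}{3}$)
$t = \frac{1}{3}$ ($t = \left(-2\right) \left(- \frac{1}{6}\right) = \frac{1}{3} \approx 0.33333$)
$l = 2$ ($l = \frac{1}{3} \cdot 2 + \frac{4}{3} = \frac{2}{3} + \frac{4}{3} = 2$)
$M = - \frac{1}{581}$ ($M = \frac{1}{\left(10 \left(-15\right) - 169\right) - 262} = \frac{1}{\left(-150 - 169\right) - 262} = \frac{1}{-319 - 262} = \frac{1}{-581} = - \frac{1}{581} \approx -0.0017212$)
$M l = \left(- \frac{1}{581}\right) 2 = - \frac{2}{581}$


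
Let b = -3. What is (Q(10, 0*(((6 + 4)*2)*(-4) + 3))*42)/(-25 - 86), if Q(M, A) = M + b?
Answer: -98/37 ≈ -2.6486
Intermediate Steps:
Q(M, A) = -3 + M (Q(M, A) = M - 3 = -3 + M)
(Q(10, 0*(((6 + 4)*2)*(-4) + 3))*42)/(-25 - 86) = ((-3 + 10)*42)/(-25 - 86) = (7*42)/(-111) = 294*(-1/111) = -98/37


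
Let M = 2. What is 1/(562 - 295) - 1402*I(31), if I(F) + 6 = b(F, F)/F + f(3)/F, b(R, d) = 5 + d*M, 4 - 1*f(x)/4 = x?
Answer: 43048441/8277 ≈ 5201.0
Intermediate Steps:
f(x) = 16 - 4*x
b(R, d) = 5 + 2*d (b(R, d) = 5 + d*2 = 5 + 2*d)
I(F) = -6 + 4/F + (5 + 2*F)/F (I(F) = -6 + ((5 + 2*F)/F + (16 - 4*3)/F) = -6 + ((5 + 2*F)/F + (16 - 12)/F) = -6 + ((5 + 2*F)/F + 4/F) = -6 + (4/F + (5 + 2*F)/F) = -6 + 4/F + (5 + 2*F)/F)
1/(562 - 295) - 1402*I(31) = 1/(562 - 295) - 1402*(-4 + 9/31) = 1/267 - 1402*(-4 + 9*(1/31)) = 1/267 - 1402*(-4 + 9/31) = 1/267 - 1402*(-115/31) = 1/267 + 161230/31 = 43048441/8277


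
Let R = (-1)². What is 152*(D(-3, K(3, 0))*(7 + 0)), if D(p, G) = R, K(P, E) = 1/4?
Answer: 1064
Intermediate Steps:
R = 1
K(P, E) = ¼
D(p, G) = 1
152*(D(-3, K(3, 0))*(7 + 0)) = 152*(1*(7 + 0)) = 152*(1*7) = 152*7 = 1064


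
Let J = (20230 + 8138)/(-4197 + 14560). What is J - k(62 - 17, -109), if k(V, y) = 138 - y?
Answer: -2531293/10363 ≈ -244.26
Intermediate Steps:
J = 28368/10363 ≈ 2.7374
J - k(62 - 17, -109) = 28368/10363 - (138 - 1*(-109)) = 28368/10363 - (138 + 109) = 28368/10363 - 1*247 = 28368/10363 - 247 = -2531293/10363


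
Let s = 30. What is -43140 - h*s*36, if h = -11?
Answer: -31260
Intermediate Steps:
-43140 - h*s*36 = -43140 - (-11*30)*36 = -43140 - (-330)*36 = -43140 - 1*(-11880) = -43140 + 11880 = -31260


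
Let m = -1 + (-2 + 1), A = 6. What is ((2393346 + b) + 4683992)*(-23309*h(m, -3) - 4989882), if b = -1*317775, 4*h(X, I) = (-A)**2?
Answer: -35147449627269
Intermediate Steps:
m = -2 (m = -1 - 1 = -2)
h(X, I) = 9 (h(X, I) = (-1*6)**2/4 = (1/4)*(-6)**2 = (1/4)*36 = 9)
b = -317775
((2393346 + b) + 4683992)*(-23309*h(m, -3) - 4989882) = ((2393346 - 317775) + 4683992)*(-23309*9 - 4989882) = (2075571 + 4683992)*(-209781 - 4989882) = 6759563*(-5199663) = -35147449627269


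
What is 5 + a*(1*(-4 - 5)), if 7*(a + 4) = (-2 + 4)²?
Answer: 251/7 ≈ 35.857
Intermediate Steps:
a = -24/7 (a = -4 + (-2 + 4)²/7 = -4 + (⅐)*2² = -4 + (⅐)*4 = -4 + 4/7 = -24/7 ≈ -3.4286)
5 + a*(1*(-4 - 5)) = 5 - 24*(-4 - 5)/7 = 5 - 24*(-9)/7 = 5 - 24/7*(-9) = 5 + 216/7 = 251/7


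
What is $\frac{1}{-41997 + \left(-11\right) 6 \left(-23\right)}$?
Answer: $- \frac{1}{40479} \approx -2.4704 \cdot 10^{-5}$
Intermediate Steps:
$\frac{1}{-41997 + \left(-11\right) 6 \left(-23\right)} = \frac{1}{-41997 - -1518} = \frac{1}{-41997 + 1518} = \frac{1}{-40479} = - \frac{1}{40479}$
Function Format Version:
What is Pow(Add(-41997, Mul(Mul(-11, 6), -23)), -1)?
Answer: Rational(-1, 40479) ≈ -2.4704e-5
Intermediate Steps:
Pow(Add(-41997, Mul(Mul(-11, 6), -23)), -1) = Pow(Add(-41997, Mul(-66, -23)), -1) = Pow(Add(-41997, 1518), -1) = Pow(-40479, -1) = Rational(-1, 40479)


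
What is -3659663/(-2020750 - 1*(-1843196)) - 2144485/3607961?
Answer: 1831879926779/91515415342 ≈ 20.017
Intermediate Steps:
-3659663/(-2020750 - 1*(-1843196)) - 2144485/3607961 = -3659663/(-2020750 + 1843196) - 2144485*1/3607961 = -3659663/(-177554) - 306355/515423 = -3659663*(-1/177554) - 306355/515423 = 3659663/177554 - 306355/515423 = 1831879926779/91515415342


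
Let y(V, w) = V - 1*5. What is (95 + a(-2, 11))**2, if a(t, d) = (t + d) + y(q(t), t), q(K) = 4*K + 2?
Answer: 8649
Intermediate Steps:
q(K) = 2 + 4*K
y(V, w) = -5 + V (y(V, w) = V - 5 = -5 + V)
a(t, d) = -3 + d + 5*t (a(t, d) = (t + d) + (-5 + (2 + 4*t)) = (d + t) + (-3 + 4*t) = -3 + d + 5*t)
(95 + a(-2, 11))**2 = (95 + (-3 + 11 + 5*(-2)))**2 = (95 + (-3 + 11 - 10))**2 = (95 - 2)**2 = 93**2 = 8649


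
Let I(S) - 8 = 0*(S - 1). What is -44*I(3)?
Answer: -352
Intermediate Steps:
I(S) = 8 (I(S) = 8 + 0*(S - 1) = 8 + 0*(-1 + S) = 8 + 0 = 8)
-44*I(3) = -44*8 = -352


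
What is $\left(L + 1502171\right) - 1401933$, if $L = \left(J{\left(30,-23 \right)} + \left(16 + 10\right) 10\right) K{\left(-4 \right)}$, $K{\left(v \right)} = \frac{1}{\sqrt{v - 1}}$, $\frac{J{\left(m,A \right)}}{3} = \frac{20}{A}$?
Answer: $100238 - \frac{1184 i \sqrt{5}}{23} \approx 1.0024 \cdot 10^{5} - 115.11 i$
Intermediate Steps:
$J{\left(m,A \right)} = \frac{60}{A}$ ($J{\left(m,A \right)} = 3 \frac{20}{A} = \frac{60}{A}$)
$K{\left(v \right)} = \frac{1}{\sqrt{-1 + v}}$
$L = - \frac{1184 i \sqrt{5}}{23}$ ($L = \frac{\frac{60}{-23} + \left(16 + 10\right) 10}{\sqrt{-1 - 4}} = \frac{60 \left(- \frac{1}{23}\right) + 26 \cdot 10}{i \sqrt{5}} = \left(- \frac{60}{23} + 260\right) \left(- \frac{i \sqrt{5}}{5}\right) = \frac{5920 \left(- \frac{i \sqrt{5}}{5}\right)}{23} = - \frac{1184 i \sqrt{5}}{23} \approx - 115.11 i$)
$\left(L + 1502171\right) - 1401933 = \left(- \frac{1184 i \sqrt{5}}{23} + 1502171\right) - 1401933 = \left(1502171 - \frac{1184 i \sqrt{5}}{23}\right) - 1401933 = 100238 - \frac{1184 i \sqrt{5}}{23}$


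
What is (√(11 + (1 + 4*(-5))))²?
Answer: -8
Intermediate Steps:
(√(11 + (1 + 4*(-5))))² = (√(11 + (1 - 20)))² = (√(11 - 19))² = (√(-8))² = (2*I*√2)² = -8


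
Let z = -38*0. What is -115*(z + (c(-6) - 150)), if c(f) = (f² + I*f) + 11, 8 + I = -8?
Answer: 805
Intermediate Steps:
I = -16 (I = -8 - 8 = -16)
z = 0
c(f) = 11 + f² - 16*f (c(f) = (f² - 16*f) + 11 = 11 + f² - 16*f)
-115*(z + (c(-6) - 150)) = -115*(0 + ((11 + (-6)² - 16*(-6)) - 150)) = -115*(0 + ((11 + 36 + 96) - 150)) = -115*(0 + (143 - 150)) = -115*(0 - 7) = -115*(-7) = 805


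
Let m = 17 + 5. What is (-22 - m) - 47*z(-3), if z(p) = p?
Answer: 97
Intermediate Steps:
m = 22
(-22 - m) - 47*z(-3) = (-22 - 1*22) - 47*(-3) = (-22 - 22) + 141 = -44 + 141 = 97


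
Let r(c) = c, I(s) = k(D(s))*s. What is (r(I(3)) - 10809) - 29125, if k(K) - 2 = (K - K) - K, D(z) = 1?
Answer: -39931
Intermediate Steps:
k(K) = 2 - K (k(K) = 2 + ((K - K) - K) = 2 + (0 - K) = 2 - K)
I(s) = s (I(s) = (2 - 1*1)*s = (2 - 1)*s = 1*s = s)
(r(I(3)) - 10809) - 29125 = (3 - 10809) - 29125 = -10806 - 29125 = -39931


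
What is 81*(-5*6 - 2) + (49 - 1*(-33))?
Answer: -2510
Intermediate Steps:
81*(-5*6 - 2) + (49 - 1*(-33)) = 81*(-30 - 2) + (49 + 33) = 81*(-32) + 82 = -2592 + 82 = -2510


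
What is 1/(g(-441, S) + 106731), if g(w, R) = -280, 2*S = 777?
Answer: 1/106451 ≈ 9.3940e-6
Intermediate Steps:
S = 777/2 (S = (½)*777 = 777/2 ≈ 388.50)
1/(g(-441, S) + 106731) = 1/(-280 + 106731) = 1/106451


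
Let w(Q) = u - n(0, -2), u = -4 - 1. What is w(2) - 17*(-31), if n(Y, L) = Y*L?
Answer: 522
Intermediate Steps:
u = -5
n(Y, L) = L*Y
w(Q) = -5 (w(Q) = -5 - (-2)*0 = -5 - 1*0 = -5 + 0 = -5)
w(2) - 17*(-31) = -5 - 17*(-31) = -5 + 527 = 522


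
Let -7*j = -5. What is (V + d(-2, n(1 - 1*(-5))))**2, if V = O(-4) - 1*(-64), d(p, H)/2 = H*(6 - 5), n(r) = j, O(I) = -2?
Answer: 197136/49 ≈ 4023.2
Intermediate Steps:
j = 5/7 (j = -1/7*(-5) = 5/7 ≈ 0.71429)
n(r) = 5/7
d(p, H) = 2*H (d(p, H) = 2*(H*(6 - 5)) = 2*(H*1) = 2*H)
V = 62 (V = -2 - 1*(-64) = -2 + 64 = 62)
(V + d(-2, n(1 - 1*(-5))))**2 = (62 + 2*(5/7))**2 = (62 + 10/7)**2 = (444/7)**2 = 197136/49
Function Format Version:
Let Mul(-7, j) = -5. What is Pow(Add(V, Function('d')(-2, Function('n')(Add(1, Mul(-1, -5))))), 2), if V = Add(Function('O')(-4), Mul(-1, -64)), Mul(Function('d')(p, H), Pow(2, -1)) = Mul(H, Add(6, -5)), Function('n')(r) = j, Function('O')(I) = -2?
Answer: Rational(197136, 49) ≈ 4023.2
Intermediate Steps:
j = Rational(5, 7) (j = Mul(Rational(-1, 7), -5) = Rational(5, 7) ≈ 0.71429)
Function('n')(r) = Rational(5, 7)
Function('d')(p, H) = Mul(2, H) (Function('d')(p, H) = Mul(2, Mul(H, Add(6, -5))) = Mul(2, Mul(H, 1)) = Mul(2, H))
V = 62 (V = Add(-2, Mul(-1, -64)) = Add(-2, 64) = 62)
Pow(Add(V, Function('d')(-2, Function('n')(Add(1, Mul(-1, -5))))), 2) = Pow(Add(62, Mul(2, Rational(5, 7))), 2) = Pow(Add(62, Rational(10, 7)), 2) = Pow(Rational(444, 7), 2) = Rational(197136, 49)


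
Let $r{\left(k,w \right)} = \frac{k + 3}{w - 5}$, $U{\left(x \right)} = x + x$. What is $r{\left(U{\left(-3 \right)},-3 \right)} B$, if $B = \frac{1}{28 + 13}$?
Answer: $\frac{3}{328} \approx 0.0091463$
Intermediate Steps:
$U{\left(x \right)} = 2 x$
$r{\left(k,w \right)} = \frac{3 + k}{-5 + w}$
$B = \frac{1}{41} \approx 0.02439$
$r{\left(U{\left(-3 \right)},-3 \right)} B = \frac{3 + 2 \left(-3\right)}{-5 - 3} \cdot \frac{1}{41} = \frac{3 - 6}{-8} \cdot \frac{1}{41} = \left(- \frac{1}{8}\right) \left(-3\right) \frac{1}{41} = \frac{3}{8} \cdot \frac{1}{41} = \frac{3}{328}$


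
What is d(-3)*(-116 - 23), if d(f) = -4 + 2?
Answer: 278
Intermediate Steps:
d(f) = -2
d(-3)*(-116 - 23) = -2*(-116 - 23) = -2*(-139) = 278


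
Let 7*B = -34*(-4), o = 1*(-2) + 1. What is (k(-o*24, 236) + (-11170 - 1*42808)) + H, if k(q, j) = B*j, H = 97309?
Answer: 335413/7 ≈ 47916.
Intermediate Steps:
o = -1 (o = -2 + 1 = -1)
B = 136/7 (B = (-34*(-4))/7 = (⅐)*136 = 136/7 ≈ 19.429)
k(q, j) = 136*j/7
(k(-o*24, 236) + (-11170 - 1*42808)) + H = ((136/7)*236 + (-11170 - 1*42808)) + 97309 = (32096/7 + (-11170 - 42808)) + 97309 = (32096/7 - 53978) + 97309 = -345750/7 + 97309 = 335413/7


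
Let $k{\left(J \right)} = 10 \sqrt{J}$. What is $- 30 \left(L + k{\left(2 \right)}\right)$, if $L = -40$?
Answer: $1200 - 300 \sqrt{2} \approx 775.74$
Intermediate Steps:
$- 30 \left(L + k{\left(2 \right)}\right) = - 30 \left(-40 + 10 \sqrt{2}\right) = 1200 - 300 \sqrt{2}$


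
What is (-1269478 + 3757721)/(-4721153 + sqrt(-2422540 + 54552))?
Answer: -11747375904179/22289288017397 - 4976486*I*sqrt(591997)/22289288017397 ≈ -0.52704 - 0.00017179*I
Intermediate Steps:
(-1269478 + 3757721)/(-4721153 + sqrt(-2422540 + 54552)) = 2488243/(-4721153 + sqrt(-2367988)) = 2488243/(-4721153 + 2*I*sqrt(591997))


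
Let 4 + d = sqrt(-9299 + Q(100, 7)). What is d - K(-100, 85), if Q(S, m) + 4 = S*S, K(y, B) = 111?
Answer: -115 + sqrt(697) ≈ -88.599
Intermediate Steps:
Q(S, m) = -4 + S**2 (Q(S, m) = -4 + S*S = -4 + S**2)
d = -4 + sqrt(697) (d = -4 + sqrt(-9299 + (-4 + 100**2)) = -4 + sqrt(-9299 + (-4 + 10000)) = -4 + sqrt(-9299 + 9996) = -4 + sqrt(697) ≈ 22.401)
d - K(-100, 85) = (-4 + sqrt(697)) - 1*111 = (-4 + sqrt(697)) - 111 = -115 + sqrt(697)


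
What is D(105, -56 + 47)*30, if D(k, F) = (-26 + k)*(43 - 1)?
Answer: 99540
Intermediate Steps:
D(k, F) = -1092 + 42*k (D(k, F) = (-26 + k)*42 = -1092 + 42*k)
D(105, -56 + 47)*30 = (-1092 + 42*105)*30 = (-1092 + 4410)*30 = 3318*30 = 99540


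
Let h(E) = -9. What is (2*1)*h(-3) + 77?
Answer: 59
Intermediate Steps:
(2*1)*h(-3) + 77 = (2*1)*(-9) + 77 = 2*(-9) + 77 = -18 + 77 = 59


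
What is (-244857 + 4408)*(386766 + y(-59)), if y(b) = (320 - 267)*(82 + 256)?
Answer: -97304901320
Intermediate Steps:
y(b) = 17914 (y(b) = 53*338 = 17914)
(-244857 + 4408)*(386766 + y(-59)) = (-244857 + 4408)*(386766 + 17914) = -240449*404680 = -97304901320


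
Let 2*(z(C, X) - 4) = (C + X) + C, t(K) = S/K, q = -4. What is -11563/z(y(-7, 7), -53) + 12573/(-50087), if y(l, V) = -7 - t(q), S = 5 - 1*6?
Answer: 2315127737/5960353 ≈ 388.42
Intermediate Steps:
S = -1 (S = 5 - 6 = -1)
t(K) = -1/K
y(l, V) = -29/4 (y(l, V) = -7 - (-1)/(-4) = -7 - (-1)*(-1)/4 = -7 - 1*1/4 = -7 - 1/4 = -29/4)
z(C, X) = 4 + C + X/2 (z(C, X) = 4 + ((C + X) + C)/2 = 4 + (X + 2*C)/2 = 4 + (C + X/2) = 4 + C + X/2)
-11563/z(y(-7, 7), -53) + 12573/(-50087) = -11563/(4 - 29/4 + (1/2)*(-53)) + 12573/(-50087) = -11563/(4 - 29/4 - 53/2) + 12573*(-1/50087) = -11563/(-119/4) - 12573/50087 = -11563*(-4/119) - 12573/50087 = 46252/119 - 12573/50087 = 2315127737/5960353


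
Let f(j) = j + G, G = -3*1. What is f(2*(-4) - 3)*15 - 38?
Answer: -248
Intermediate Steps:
G = -3
f(j) = -3 + j (f(j) = j - 3 = -3 + j)
f(2*(-4) - 3)*15 - 38 = (-3 + (2*(-4) - 3))*15 - 38 = (-3 + (-8 - 3))*15 - 38 = (-3 - 11)*15 - 38 = -14*15 - 38 = -210 - 38 = -248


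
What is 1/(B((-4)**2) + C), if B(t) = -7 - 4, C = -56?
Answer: -1/67 ≈ -0.014925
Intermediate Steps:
B(t) = -11
1/(B((-4)**2) + C) = 1/(-11 - 56) = 1/(-67) = -1/67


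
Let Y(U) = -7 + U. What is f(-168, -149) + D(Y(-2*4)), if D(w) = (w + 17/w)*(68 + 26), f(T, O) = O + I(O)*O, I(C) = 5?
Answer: -36158/15 ≈ -2410.5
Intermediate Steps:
f(T, O) = 6*O (f(T, O) = O + 5*O = 6*O)
D(w) = 94*w + 1598/w (D(w) = (w + 17/w)*94 = 94*w + 1598/w)
f(-168, -149) + D(Y(-2*4)) = 6*(-149) + (94*(-7 - 2*4) + 1598/(-7 - 2*4)) = -894 + (94*(-7 - 8) + 1598/(-7 - 8)) = -894 + (94*(-15) + 1598/(-15)) = -894 + (-1410 + 1598*(-1/15)) = -894 + (-1410 - 1598/15) = -894 - 22748/15 = -36158/15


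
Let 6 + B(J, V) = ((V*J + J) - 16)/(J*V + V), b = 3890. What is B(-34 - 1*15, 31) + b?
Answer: 120437/31 ≈ 3885.1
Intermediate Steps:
B(J, V) = -6 + (-16 + J + J*V)/(V + J*V) (B(J, V) = -6 + ((V*J + J) - 16)/(J*V + V) = -6 + ((J*V + J) - 16)/(V + J*V) = -6 + ((J + J*V) - 16)/(V + J*V) = -6 + (-16 + J + J*V)/(V + J*V))
B(-34 - 1*15, 31) + b = (-16 + (-34 - 1*15) - 6*31 - 5*(-34 - 1*15)*31)/(31*(1 + (-34 - 1*15))) + 3890 = (-16 + (-34 - 15) - 186 - 5*(-34 - 15)*31)/(31*(1 + (-34 - 15))) + 3890 = (-16 - 49 - 186 - 5*(-49)*31)/(31*(1 - 49)) + 3890 = (1/31)*(-16 - 49 - 186 + 7595)/(-48) + 3890 = (1/31)*(-1/48)*7344 + 3890 = -153/31 + 3890 = 120437/31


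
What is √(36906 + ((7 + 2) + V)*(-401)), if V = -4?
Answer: √34901 ≈ 186.82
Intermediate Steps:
√(36906 + ((7 + 2) + V)*(-401)) = √(36906 + ((7 + 2) - 4)*(-401)) = √(36906 + (9 - 4)*(-401)) = √(36906 + 5*(-401)) = √(36906 - 2005) = √34901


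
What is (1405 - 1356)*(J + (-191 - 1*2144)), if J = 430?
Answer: -93345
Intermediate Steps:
(1405 - 1356)*(J + (-191 - 1*2144)) = (1405 - 1356)*(430 + (-191 - 1*2144)) = 49*(430 + (-191 - 2144)) = 49*(430 - 2335) = 49*(-1905) = -93345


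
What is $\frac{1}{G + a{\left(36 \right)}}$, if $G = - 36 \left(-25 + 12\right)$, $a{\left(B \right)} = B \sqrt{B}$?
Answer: $\frac{1}{684} \approx 0.001462$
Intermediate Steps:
$a{\left(B \right)} = B^{\frac{3}{2}}$
$G = 468$ ($G = \left(-36\right) \left(-13\right) = 468$)
$\frac{1}{G + a{\left(36 \right)}} = \frac{1}{468 + 36^{\frac{3}{2}}} = \frac{1}{468 + 216} = \frac{1}{684}$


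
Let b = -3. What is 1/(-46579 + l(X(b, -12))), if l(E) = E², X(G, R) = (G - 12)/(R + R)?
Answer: -64/2981031 ≈ -2.1469e-5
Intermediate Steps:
X(G, R) = (-12 + G)/(2*R) (X(G, R) = (-12 + G)/((2*R)) = (-12 + G)*(1/(2*R)) = (-12 + G)/(2*R))
1/(-46579 + l(X(b, -12))) = 1/(-46579 + ((½)*(-12 - 3)/(-12))²) = 1/(-46579 + ((½)*(-1/12)*(-15))²) = 1/(-46579 + (5/8)²) = 1/(-46579 + 25/64) = 1/(-2981031/64) = -64/2981031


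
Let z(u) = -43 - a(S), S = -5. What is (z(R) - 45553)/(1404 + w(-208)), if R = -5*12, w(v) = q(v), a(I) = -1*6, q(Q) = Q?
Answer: -22795/598 ≈ -38.119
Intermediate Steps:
a(I) = -6
w(v) = v
R = -60
z(u) = -37 (z(u) = -43 - 1*(-6) = -43 + 6 = -37)
(z(R) - 45553)/(1404 + w(-208)) = (-37 - 45553)/(1404 - 208) = -45590/1196 = -45590*1/1196 = -22795/598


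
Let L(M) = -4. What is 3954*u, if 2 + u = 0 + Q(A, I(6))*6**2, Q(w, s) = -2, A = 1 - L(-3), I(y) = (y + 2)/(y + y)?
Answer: -292596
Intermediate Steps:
I(y) = (2 + y)/(2*y) (I(y) = (2 + y)/((2*y)) = (2 + y)*(1/(2*y)) = (2 + y)/(2*y))
A = 5 (A = 1 - 1*(-4) = 1 + 4 = 5)
u = -74 (u = -2 + (0 - 2*6**2) = -2 + (0 - 2*36) = -2 + (0 - 72) = -2 - 72 = -74)
3954*u = 3954*(-74) = -292596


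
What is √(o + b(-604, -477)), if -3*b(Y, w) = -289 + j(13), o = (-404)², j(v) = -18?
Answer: √1469865/3 ≈ 404.13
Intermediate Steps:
o = 163216
b(Y, w) = 307/3 (b(Y, w) = -(-289 - 18)/3 = -⅓*(-307) = 307/3)
√(o + b(-604, -477)) = √(163216 + 307/3) = √(489955/3) = √1469865/3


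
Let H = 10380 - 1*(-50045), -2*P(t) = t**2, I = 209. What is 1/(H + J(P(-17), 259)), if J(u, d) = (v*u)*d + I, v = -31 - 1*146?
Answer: 2/13369895 ≈ 1.4959e-7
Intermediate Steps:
v = -177 (v = -31 - 146 = -177)
P(t) = -t**2/2
J(u, d) = 209 - 177*d*u (J(u, d) = (-177*u)*d + 209 = -177*d*u + 209 = 209 - 177*d*u)
H = 60425 (H = 10380 + 50045 = 60425)
1/(H + J(P(-17), 259)) = 1/(60425 + (209 - 177*259*(-1/2*(-17)**2))) = 1/(60425 + (209 - 177*259*(-1/2*289))) = 1/(60425 + (209 - 177*259*(-289/2))) = 1/(60425 + (209 + 13248627/2)) = 1/(60425 + 13249045/2) = 1/(13369895/2) = 2/13369895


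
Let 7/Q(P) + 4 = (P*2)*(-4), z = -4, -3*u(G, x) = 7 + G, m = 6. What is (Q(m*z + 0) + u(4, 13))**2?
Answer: 4190209/318096 ≈ 13.173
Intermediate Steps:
u(G, x) = -7/3 - G/3 (u(G, x) = -(7 + G)/3 = -7/3 - G/3)
Q(P) = 7/(-4 - 8*P) (Q(P) = 7/(-4 + (P*2)*(-4)) = 7/(-4 + (2*P)*(-4)) = 7/(-4 - 8*P))
(Q(m*z + 0) + u(4, 13))**2 = (-7/(4 + 8*(6*(-4) + 0)) + (-7/3 - 1/3*4))**2 = (-7/(4 + 8*(-24 + 0)) + (-7/3 - 4/3))**2 = (-7/(4 + 8*(-24)) - 11/3)**2 = (-7/(4 - 192) - 11/3)**2 = (-7/(-188) - 11/3)**2 = (-7*(-1/188) - 11/3)**2 = (7/188 - 11/3)**2 = (-2047/564)**2 = 4190209/318096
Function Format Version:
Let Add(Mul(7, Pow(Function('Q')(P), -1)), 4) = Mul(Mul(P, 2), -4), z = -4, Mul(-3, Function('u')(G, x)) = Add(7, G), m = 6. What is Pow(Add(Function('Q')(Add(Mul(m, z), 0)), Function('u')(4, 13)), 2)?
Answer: Rational(4190209, 318096) ≈ 13.173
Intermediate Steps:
Function('u')(G, x) = Add(Rational(-7, 3), Mul(Rational(-1, 3), G)) (Function('u')(G, x) = Mul(Rational(-1, 3), Add(7, G)) = Add(Rational(-7, 3), Mul(Rational(-1, 3), G)))
Function('Q')(P) = Mul(7, Pow(Add(-4, Mul(-8, P)), -1)) (Function('Q')(P) = Mul(7, Pow(Add(-4, Mul(Mul(P, 2), -4)), -1)) = Mul(7, Pow(Add(-4, Mul(Mul(2, P), -4)), -1)) = Mul(7, Pow(Add(-4, Mul(-8, P)), -1)))
Pow(Add(Function('Q')(Add(Mul(m, z), 0)), Function('u')(4, 13)), 2) = Pow(Add(Mul(-7, Pow(Add(4, Mul(8, Add(Mul(6, -4), 0))), -1)), Add(Rational(-7, 3), Mul(Rational(-1, 3), 4))), 2) = Pow(Add(Mul(-7, Pow(Add(4, Mul(8, Add(-24, 0))), -1)), Add(Rational(-7, 3), Rational(-4, 3))), 2) = Pow(Add(Mul(-7, Pow(Add(4, Mul(8, -24)), -1)), Rational(-11, 3)), 2) = Pow(Add(Mul(-7, Pow(Add(4, -192), -1)), Rational(-11, 3)), 2) = Pow(Add(Mul(-7, Pow(-188, -1)), Rational(-11, 3)), 2) = Pow(Add(Mul(-7, Rational(-1, 188)), Rational(-11, 3)), 2) = Pow(Add(Rational(7, 188), Rational(-11, 3)), 2) = Pow(Rational(-2047, 564), 2) = Rational(4190209, 318096)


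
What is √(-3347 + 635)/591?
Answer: 2*I*√678/591 ≈ 0.088117*I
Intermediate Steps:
√(-3347 + 635)/591 = √(-2712)*(1/591) = (2*I*√678)*(1/591) = 2*I*√678/591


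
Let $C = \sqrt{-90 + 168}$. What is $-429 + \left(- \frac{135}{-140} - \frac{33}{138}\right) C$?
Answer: $-429 + \frac{467 \sqrt{78}}{644} \approx -422.6$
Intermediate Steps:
$C = \sqrt{78} \approx 8.8318$
$-429 + \left(- \frac{135}{-140} - \frac{33}{138}\right) C = -429 + \left(- \frac{135}{-140} - \frac{33}{138}\right) \sqrt{78} = -429 + \left(\left(-135\right) \left(- \frac{1}{140}\right) - \frac{11}{46}\right) \sqrt{78} = -429 + \left(\frac{27}{28} - \frac{11}{46}\right) \sqrt{78} = -429 + \frac{467 \sqrt{78}}{644}$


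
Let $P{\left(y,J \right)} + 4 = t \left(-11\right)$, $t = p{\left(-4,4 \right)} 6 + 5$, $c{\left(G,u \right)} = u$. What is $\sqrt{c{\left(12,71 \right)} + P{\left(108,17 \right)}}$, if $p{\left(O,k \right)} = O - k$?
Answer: $6 \sqrt{15} \approx 23.238$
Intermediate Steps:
$t = -43$ ($t = \left(-4 - 4\right) 6 + 5 = \left(-8\right) 6 + 5 = -48 + 5 = -43$)
$P{\left(y,J \right)} = 469$ ($P{\left(y,J \right)} = -4 - -473 = -4 + 473 = 469$)
$\sqrt{c{\left(12,71 \right)} + P{\left(108,17 \right)}} = \sqrt{71 + 469} = \sqrt{540} = 6 \sqrt{15}$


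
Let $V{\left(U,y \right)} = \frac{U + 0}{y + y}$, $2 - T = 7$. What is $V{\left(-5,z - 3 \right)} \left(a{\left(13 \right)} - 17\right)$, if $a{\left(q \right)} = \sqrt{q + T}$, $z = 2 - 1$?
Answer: $- \frac{85}{4} + \frac{5 \sqrt{2}}{2} \approx -17.714$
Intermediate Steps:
$T = -5$ ($T = 2 - 7 = -5$)
$z = 1$
$a{\left(q \right)} = \sqrt{-5 + q}$ ($a{\left(q \right)} = \sqrt{q - 5} = \sqrt{-5 + q}$)
$V{\left(U,y \right)} = \frac{U}{2 y}$
$V{\left(-5,z - 3 \right)} \left(a{\left(13 \right)} - 17\right) = \frac{1}{2} \left(-5\right) \frac{1}{1 - 3} \left(\sqrt{-5 + 13} - 17\right) = \frac{1}{2} \left(-5\right) \frac{1}{-2} \left(\sqrt{8} - 17\right) = \frac{1}{2} \left(-5\right) \left(- \frac{1}{2}\right) \left(2 \sqrt{2} - 17\right) = \frac{5 \left(-17 + 2 \sqrt{2}\right)}{4} = - \frac{85}{4} + \frac{5 \sqrt{2}}{2}$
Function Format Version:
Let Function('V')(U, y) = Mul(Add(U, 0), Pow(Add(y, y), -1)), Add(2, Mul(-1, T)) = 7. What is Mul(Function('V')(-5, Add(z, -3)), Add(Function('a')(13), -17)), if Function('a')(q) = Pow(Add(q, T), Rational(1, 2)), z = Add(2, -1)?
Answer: Add(Rational(-85, 4), Mul(Rational(5, 2), Pow(2, Rational(1, 2)))) ≈ -17.714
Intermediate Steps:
T = -5 (T = Add(2, Mul(-1, 7)) = Add(2, -7) = -5)
z = 1
Function('a')(q) = Pow(Add(-5, q), Rational(1, 2)) (Function('a')(q) = Pow(Add(q, -5), Rational(1, 2)) = Pow(Add(-5, q), Rational(1, 2)))
Function('V')(U, y) = Mul(Rational(1, 2), U, Pow(y, -1)) (Function('V')(U, y) = Mul(U, Pow(Mul(2, y), -1)) = Mul(U, Mul(Rational(1, 2), Pow(y, -1))) = Mul(Rational(1, 2), U, Pow(y, -1)))
Mul(Function('V')(-5, Add(z, -3)), Add(Function('a')(13), -17)) = Mul(Mul(Rational(1, 2), -5, Pow(Add(1, -3), -1)), Add(Pow(Add(-5, 13), Rational(1, 2)), -17)) = Mul(Mul(Rational(1, 2), -5, Pow(-2, -1)), Add(Pow(8, Rational(1, 2)), -17)) = Mul(Mul(Rational(1, 2), -5, Rational(-1, 2)), Add(Mul(2, Pow(2, Rational(1, 2))), -17)) = Mul(Rational(5, 4), Add(-17, Mul(2, Pow(2, Rational(1, 2))))) = Add(Rational(-85, 4), Mul(Rational(5, 2), Pow(2, Rational(1, 2))))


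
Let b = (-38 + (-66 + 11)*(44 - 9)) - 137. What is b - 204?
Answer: -2304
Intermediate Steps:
b = -2100 (b = (-38 - 55*35) - 137 = (-38 - 1925) - 137 = -1963 - 137 = -2100)
b - 204 = -2100 - 204 = -2304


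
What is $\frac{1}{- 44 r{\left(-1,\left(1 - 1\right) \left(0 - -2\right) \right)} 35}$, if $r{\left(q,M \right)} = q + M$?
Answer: $\frac{1}{1540} \approx 0.00064935$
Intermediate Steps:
$r{\left(q,M \right)} = M + q$
$\frac{1}{- 44 r{\left(-1,\left(1 - 1\right) \left(0 - -2\right) \right)} 35} = \frac{1}{- 44 \left(\left(1 - 1\right) \left(0 - -2\right) - 1\right) 35} = \frac{1}{- 44 \left(0 \left(0 + 2\right) - 1\right) 35} = \frac{1}{- 44 \left(0 \cdot 2 - 1\right) 35} = \frac{1}{- 44 \left(0 - 1\right) 35} = \frac{1}{\left(-44\right) \left(-1\right) 35} = \frac{1}{44 \cdot 35} = \frac{1}{1540}$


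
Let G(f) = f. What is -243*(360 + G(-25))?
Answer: -81405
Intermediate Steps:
-243*(360 + G(-25)) = -243*(360 - 25) = -243*335 = -81405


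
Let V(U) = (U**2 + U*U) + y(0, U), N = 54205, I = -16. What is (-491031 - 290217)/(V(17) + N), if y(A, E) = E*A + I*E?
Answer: -781248/54511 ≈ -14.332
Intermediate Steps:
y(A, E) = -16*E + A*E (y(A, E) = E*A - 16*E = A*E - 16*E = -16*E + A*E)
V(U) = -16*U + 2*U**2 (V(U) = (U**2 + U*U) + U*(-16 + 0) = (U**2 + U**2) + U*(-16) = 2*U**2 - 16*U = -16*U + 2*U**2)
(-491031 - 290217)/(V(17) + N) = (-491031 - 290217)/(2*17*(-8 + 17) + 54205) = -781248/(2*17*9 + 54205) = -781248/(306 + 54205) = -781248/54511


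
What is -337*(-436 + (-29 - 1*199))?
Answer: 223768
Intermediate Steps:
-337*(-436 + (-29 - 1*199)) = -337*(-436 + (-29 - 199)) = -337*(-436 - 228) = -337*(-664) = 223768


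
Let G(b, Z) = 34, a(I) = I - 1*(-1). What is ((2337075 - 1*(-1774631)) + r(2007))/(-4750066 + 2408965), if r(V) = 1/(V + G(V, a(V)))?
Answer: -2797330649/1592729047 ≈ -1.7563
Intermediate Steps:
a(I) = 1 + I (a(I) = I + 1 = 1 + I)
r(V) = 1/(34 + V) (r(V) = 1/(V + 34) = 1/(34 + V))
((2337075 - 1*(-1774631)) + r(2007))/(-4750066 + 2408965) = ((2337075 - 1*(-1774631)) + 1/(34 + 2007))/(-4750066 + 2408965) = ((2337075 + 1774631) + 1/2041)/(-2341101) = (4111706 + 1/2041)*(-1/2341101) = (8391991947/2041)*(-1/2341101) = -2797330649/1592729047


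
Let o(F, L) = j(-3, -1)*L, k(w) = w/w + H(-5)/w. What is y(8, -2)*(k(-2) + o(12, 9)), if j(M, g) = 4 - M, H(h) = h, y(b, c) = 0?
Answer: 0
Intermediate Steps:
k(w) = 1 - 5/w (k(w) = w/w - 5/w = 1 - 5/w)
o(F, L) = 7*L (o(F, L) = (4 - 1*(-3))*L = (4 + 3)*L = 7*L)
y(8, -2)*(k(-2) + o(12, 9)) = 0*((-5 - 2)/(-2) + 7*9) = 0*(-½*(-7) + 63) = 0*(7/2 + 63) = 0*(133/2) = 0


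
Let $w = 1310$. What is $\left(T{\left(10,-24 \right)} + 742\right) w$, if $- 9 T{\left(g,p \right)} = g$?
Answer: $\frac{8735080}{9} \approx 9.7056 \cdot 10^{5}$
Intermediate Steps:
$T{\left(g,p \right)} = - \frac{g}{9}$
$\left(T{\left(10,-24 \right)} + 742\right) w = \left(\left(- \frac{1}{9}\right) 10 + 742\right) 1310 = \left(- \frac{10}{9} + 742\right) 1310 = \frac{6668}{9} \cdot 1310 = \frac{8735080}{9}$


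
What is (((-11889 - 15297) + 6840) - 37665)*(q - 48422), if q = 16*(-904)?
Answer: 3648079746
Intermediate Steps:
q = -14464
(((-11889 - 15297) + 6840) - 37665)*(q - 48422) = (((-11889 - 15297) + 6840) - 37665)*(-14464 - 48422) = ((-27186 + 6840) - 37665)*(-62886) = (-20346 - 37665)*(-62886) = -58011*(-62886) = 3648079746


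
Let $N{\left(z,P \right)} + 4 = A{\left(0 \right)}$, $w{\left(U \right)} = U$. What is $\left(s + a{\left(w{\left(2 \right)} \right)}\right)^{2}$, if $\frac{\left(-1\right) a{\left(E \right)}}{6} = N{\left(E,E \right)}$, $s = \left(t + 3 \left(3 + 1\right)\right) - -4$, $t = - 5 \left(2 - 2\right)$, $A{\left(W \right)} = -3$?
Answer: $3364$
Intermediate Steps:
$t = 0$ ($t = \left(-5\right) 0 = 0$)
$N{\left(z,P \right)} = -7$ ($N{\left(z,P \right)} = -4 - 3 = -7$)
$s = 16$ ($s = \left(0 + 3 \left(3 + 1\right)\right) - -4 = \left(0 + 3 \cdot 4\right) + 4 = \left(0 + 12\right) + 4 = 12 + 4 = 16$)
$a{\left(E \right)} = 42$ ($a{\left(E \right)} = \left(-6\right) \left(-7\right) = 42$)
$\left(s + a{\left(w{\left(2 \right)} \right)}\right)^{2} = \left(16 + 42\right)^{2} = 58^{2} = 3364$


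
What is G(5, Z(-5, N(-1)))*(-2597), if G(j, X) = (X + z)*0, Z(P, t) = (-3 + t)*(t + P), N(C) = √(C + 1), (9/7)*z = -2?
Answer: 0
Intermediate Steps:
z = -14/9 (z = (7/9)*(-2) = -14/9 ≈ -1.5556)
N(C) = √(1 + C)
Z(P, t) = (-3 + t)*(P + t)
G(j, X) = 0 (G(j, X) = (X - 14/9)*0 = (-14/9 + X)*0 = 0)
G(5, Z(-5, N(-1)))*(-2597) = 0*(-2597) = 0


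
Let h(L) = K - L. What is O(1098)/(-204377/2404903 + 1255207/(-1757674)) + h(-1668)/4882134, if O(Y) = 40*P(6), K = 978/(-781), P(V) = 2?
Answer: -214898744127043417316695/2146612210962438202071 ≈ -100.11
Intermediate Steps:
K = -978/781 (K = 978*(-1/781) = -978/781 ≈ -1.2522)
O(Y) = 80 (O(Y) = 40*2 = 80)
h(L) = -978/781 - L
O(1098)/(-204377/2404903 + 1255207/(-1757674)) + h(-1668)/4882134 = 80/(-204377/2404903 + 1255207/(-1757674)) + (-978/781 - 1*(-1668))/4882134 = 80/(-204377*1/2404903 + 1255207*(-1/1757674)) + (-978/781 + 1668)*(1/4882134) = 80/(-204377/2404903 - 1255207/1757674) + (1301730/781)*(1/4882134) = 80/(-3377879219019/4227035475622) + 216955/635491109 = 80*(-4227035475622/3377879219019) + 216955/635491109 = -338162838049760/3377879219019 + 216955/635491109 = -214898744127043417316695/2146612210962438202071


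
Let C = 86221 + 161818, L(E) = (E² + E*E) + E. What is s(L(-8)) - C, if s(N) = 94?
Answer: -247945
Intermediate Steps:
L(E) = E + 2*E² (L(E) = (E² + E²) + E = 2*E² + E = E + 2*E²)
C = 248039
s(L(-8)) - C = 94 - 1*248039 = 94 - 248039 = -247945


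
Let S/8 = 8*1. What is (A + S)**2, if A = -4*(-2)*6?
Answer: 12544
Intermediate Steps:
S = 64 (S = 8*(8*1) = 8*8 = 64)
A = 48 (A = 8*6 = 48)
(A + S)**2 = (48 + 64)**2 = 112**2 = 12544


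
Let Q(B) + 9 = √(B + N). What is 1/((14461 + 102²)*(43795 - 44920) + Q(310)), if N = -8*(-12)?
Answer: -1998081/55892587555825 - √406/782496225781550 ≈ -3.5749e-8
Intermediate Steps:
N = 96
Q(B) = -9 + √(96 + B) (Q(B) = -9 + √(B + 96) = -9 + √(96 + B))
1/((14461 + 102²)*(43795 - 44920) + Q(310)) = 1/((14461 + 102²)*(43795 - 44920) + (-9 + √(96 + 310))) = 1/((14461 + 10404)*(-1125) + (-9 + √406)) = 1/(24865*(-1125) + (-9 + √406)) = 1/(-27973125 + (-9 + √406)) = 1/(-27973134 + √406)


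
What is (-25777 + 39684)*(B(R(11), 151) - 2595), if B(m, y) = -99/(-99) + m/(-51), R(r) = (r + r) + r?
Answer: -613423863/17 ≈ -3.6084e+7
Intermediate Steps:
R(r) = 3*r (R(r) = 2*r + r = 3*r)
B(m, y) = 1 - m/51 (B(m, y) = -99*(-1/99) + m*(-1/51) = 1 - m/51)
(-25777 + 39684)*(B(R(11), 151) - 2595) = (-25777 + 39684)*((1 - 11/17) - 2595) = 13907*((1 - 1/51*33) - 2595) = 13907*((1 - 11/17) - 2595) = 13907*(6/17 - 2595) = 13907*(-44109/17) = -613423863/17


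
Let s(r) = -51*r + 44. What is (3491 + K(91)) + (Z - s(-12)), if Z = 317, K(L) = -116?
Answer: 3036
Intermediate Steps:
s(r) = 44 - 51*r
(3491 + K(91)) + (Z - s(-12)) = (3491 - 116) + (317 - (44 - 51*(-12))) = 3375 + (317 - (44 + 612)) = 3375 + (317 - 1*656) = 3375 + (317 - 656) = 3375 - 339 = 3036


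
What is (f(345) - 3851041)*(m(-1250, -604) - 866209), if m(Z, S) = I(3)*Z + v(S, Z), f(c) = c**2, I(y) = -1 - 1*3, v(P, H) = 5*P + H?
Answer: 3229981475664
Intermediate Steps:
v(P, H) = H + 5*P
I(y) = -4 (I(y) = -1 - 3 = -4)
m(Z, S) = -3*Z + 5*S (m(Z, S) = -4*Z + (Z + 5*S) = -3*Z + 5*S)
(f(345) - 3851041)*(m(-1250, -604) - 866209) = (345**2 - 3851041)*((-3*(-1250) + 5*(-604)) - 866209) = (119025 - 3851041)*((3750 - 3020) - 866209) = -3732016*(730 - 866209) = -3732016*(-865479) = 3229981475664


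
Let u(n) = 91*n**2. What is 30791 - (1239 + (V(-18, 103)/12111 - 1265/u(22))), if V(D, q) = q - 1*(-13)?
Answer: 130277239399/4408404 ≈ 29552.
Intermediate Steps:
V(D, q) = 13 + q (V(D, q) = q + 13 = 13 + q)
30791 - (1239 + (V(-18, 103)/12111 - 1265/u(22))) = 30791 - (1239 + ((13 + 103)/12111 - 1265/(91*22**2))) = 30791 - (1239 + (116*(1/12111) - 1265/(91*484))) = 30791 - (1239 + (116/12111 - 1265/44044)) = 30791 - (1239 + (116/12111 - 1265*1/44044)) = 30791 - (1239 + (116/12111 - 115/4004)) = 30791 - (1239 - 84391/4408404) = 30791 - 1*5461928165/4408404 = 30791 - 5461928165/4408404 = 130277239399/4408404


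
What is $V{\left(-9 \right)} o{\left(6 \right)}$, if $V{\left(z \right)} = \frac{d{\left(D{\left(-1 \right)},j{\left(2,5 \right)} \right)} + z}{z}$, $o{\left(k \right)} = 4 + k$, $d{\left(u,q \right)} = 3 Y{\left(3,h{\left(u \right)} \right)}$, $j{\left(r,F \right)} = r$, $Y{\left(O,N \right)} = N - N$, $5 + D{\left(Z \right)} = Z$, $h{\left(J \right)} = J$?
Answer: $10$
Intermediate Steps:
$D{\left(Z \right)} = -5 + Z$
$Y{\left(O,N \right)} = 0$
$d{\left(u,q \right)} = 0$ ($d{\left(u,q \right)} = 3 \cdot 0 = 0$)
$V{\left(z \right)} = 1$ ($V{\left(z \right)} = \frac{0 + z}{z} = \frac{z}{z} = 1$)
$V{\left(-9 \right)} o{\left(6 \right)} = 1 \left(4 + 6\right) = 1 \cdot 10 = 10$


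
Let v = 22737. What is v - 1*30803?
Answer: -8066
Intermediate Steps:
v - 1*30803 = 22737 - 1*30803 = 22737 - 30803 = -8066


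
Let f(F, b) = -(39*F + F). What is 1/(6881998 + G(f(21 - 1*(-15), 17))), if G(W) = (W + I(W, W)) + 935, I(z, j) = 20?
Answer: 1/6881513 ≈ 1.4532e-7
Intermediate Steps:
f(F, b) = -40*F
G(W) = 955 + W (G(W) = (W + 20) + 935 = (20 + W) + 935 = 955 + W)
1/(6881998 + G(f(21 - 1*(-15), 17))) = 1/(6881998 + (955 - 40*(21 - 1*(-15)))) = 1/(6881998 + (955 - 40*(21 + 15))) = 1/(6881998 + (955 - 40*36)) = 1/(6881998 + (955 - 1440)) = 1/(6881998 - 485) = 1/6881513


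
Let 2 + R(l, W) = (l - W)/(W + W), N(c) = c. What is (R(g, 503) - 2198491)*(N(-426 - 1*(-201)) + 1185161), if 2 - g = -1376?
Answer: -1310351452818844/503 ≈ -2.6051e+12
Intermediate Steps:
g = 1378 (g = 2 - 1*(-1376) = 2 + 1376 = 1378)
R(l, W) = -2 + (l - W)/(2*W) (R(l, W) = -2 + (l - W)/(W + W) = -2 + (l - W)/((2*W)) = -2 + (l - W)*(1/(2*W)) = -2 + (l - W)/(2*W))
(R(g, 503) - 2198491)*(N(-426 - 1*(-201)) + 1185161) = ((½)*(1378 - 5*503)/503 - 2198491)*((-426 - 1*(-201)) + 1185161) = ((½)*(1/503)*(1378 - 2515) - 2198491)*((-426 + 201) + 1185161) = ((½)*(1/503)*(-1137) - 2198491)*(-225 + 1185161) = (-1137/1006 - 2198491)*1184936 = -2211683083/1006*1184936 = -1310351452818844/503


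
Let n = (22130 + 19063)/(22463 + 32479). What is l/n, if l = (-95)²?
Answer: 165283850/13731 ≈ 12037.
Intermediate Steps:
l = 9025
n = 13731/18314 (n = 41193/54942 = 41193*(1/54942) = 13731/18314 ≈ 0.74975)
l/n = 9025/(13731/18314) = 9025*(18314/13731) = 165283850/13731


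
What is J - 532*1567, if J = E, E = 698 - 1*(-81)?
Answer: -832865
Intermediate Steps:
E = 779 (E = 698 + 81 = 779)
J = 779
J - 532*1567 = 779 - 532*1567 = 779 - 833644 = -832865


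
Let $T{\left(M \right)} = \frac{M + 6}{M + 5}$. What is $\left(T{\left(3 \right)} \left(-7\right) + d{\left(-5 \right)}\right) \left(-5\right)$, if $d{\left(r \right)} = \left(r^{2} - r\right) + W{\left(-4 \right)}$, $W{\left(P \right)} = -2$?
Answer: $- \frac{805}{8} \approx -100.63$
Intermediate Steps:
$T{\left(M \right)} = \frac{6 + M}{5 + M}$
$d{\left(r \right)} = -2 + r^{2} - r$ ($d{\left(r \right)} = \left(r^{2} - r\right) - 2 = -2 + r^{2} - r$)
$\left(T{\left(3 \right)} \left(-7\right) + d{\left(-5 \right)}\right) \left(-5\right) = \left(\frac{6 + 3}{5 + 3} \left(-7\right) - \left(-3 - 25\right)\right) \left(-5\right) = \left(\frac{1}{8} \cdot 9 \left(-7\right) + \left(-2 + 25 + 5\right)\right) \left(-5\right) = \left(\frac{1}{8} \cdot 9 \left(-7\right) + 28\right) \left(-5\right) = \left(\frac{9}{8} \left(-7\right) + 28\right) \left(-5\right) = \left(- \frac{63}{8} + 28\right) \left(-5\right) = \frac{161}{8} \left(-5\right) = - \frac{805}{8}$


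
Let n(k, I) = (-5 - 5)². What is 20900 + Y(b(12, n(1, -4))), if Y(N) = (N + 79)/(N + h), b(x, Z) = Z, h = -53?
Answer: 982479/47 ≈ 20904.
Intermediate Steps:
n(k, I) = 100 (n(k, I) = (-10)² = 100)
Y(N) = (79 + N)/(-53 + N) (Y(N) = (N + 79)/(N - 53) = (79 + N)/(-53 + N))
20900 + Y(b(12, n(1, -4))) = 20900 + (79 + 100)/(-53 + 100) = 20900 + 179/47 = 982479/47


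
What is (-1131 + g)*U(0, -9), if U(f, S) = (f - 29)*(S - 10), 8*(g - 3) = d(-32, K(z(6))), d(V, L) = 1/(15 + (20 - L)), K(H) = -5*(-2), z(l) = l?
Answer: -124305049/200 ≈ -6.2153e+5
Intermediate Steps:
K(H) = 10
d(V, L) = 1/(35 - L)
g = 601/200 (g = 3 + (-1/(-35 + 10))/8 = 3 + (-1/(-25))/8 = 3 + (-1*(-1/25))/8 = 3 + (⅛)*(1/25) = 3 + 1/200 = 601/200 ≈ 3.0050)
U(f, S) = (-29 + f)*(-10 + S)
(-1131 + g)*U(0, -9) = (-1131 + 601/200)*(290 - 29*(-9) - 10*0 - 9*0) = -225599*(290 + 261 + 0 + 0)/200 = -225599/200*551 = -124305049/200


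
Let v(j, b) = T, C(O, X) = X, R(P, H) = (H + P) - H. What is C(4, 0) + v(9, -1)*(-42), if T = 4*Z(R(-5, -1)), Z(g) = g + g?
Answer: 1680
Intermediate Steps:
R(P, H) = P
Z(g) = 2*g
T = -40 (T = 4*(2*(-5)) = 4*(-10) = -40)
v(j, b) = -40
C(4, 0) + v(9, -1)*(-42) = 0 - 40*(-42) = 0 + 1680 = 1680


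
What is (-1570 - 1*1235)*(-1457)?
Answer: 4086885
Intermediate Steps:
(-1570 - 1*1235)*(-1457) = (-1570 - 1235)*(-1457) = -2805*(-1457) = 4086885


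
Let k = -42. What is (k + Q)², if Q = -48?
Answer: 8100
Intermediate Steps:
(k + Q)² = (-42 - 48)² = (-90)² = 8100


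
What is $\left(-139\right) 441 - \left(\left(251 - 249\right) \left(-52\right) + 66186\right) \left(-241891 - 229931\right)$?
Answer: $31178880105$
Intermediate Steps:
$\left(-139\right) 441 - \left(\left(251 - 249\right) \left(-52\right) + 66186\right) \left(-241891 - 229931\right) = -61299 - \left(2 \left(-52\right) + 66186\right) \left(-471822\right) = -61299 - \left(-104 + 66186\right) \left(-471822\right) = -61299 - 66082 \left(-471822\right) = -61299 - -31178941404 = -61299 + 31178941404 = 31178880105$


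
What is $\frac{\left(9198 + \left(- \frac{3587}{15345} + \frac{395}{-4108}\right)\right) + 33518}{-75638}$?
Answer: $- \frac{34084541791}{60354585720} \approx -0.56474$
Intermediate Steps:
$\frac{\left(9198 + \left(- \frac{3587}{15345} + \frac{395}{-4108}\right)\right) + 33518}{-75638} = \left(\left(9198 + \left(\left(-3587\right) \frac{1}{15345} + 395 \left(- \frac{1}{4108}\right)\right)\right) + 33518\right) \left(- \frac{1}{75638}\right) = \left(\left(9198 - \frac{263249}{797940}\right) + 33518\right) \left(- \frac{1}{75638}\right) = \left(\frac{7339188871}{797940} + 33518\right) \left(- \frac{1}{75638}\right) = \frac{34084541791}{797940} \left(- \frac{1}{75638}\right) = - \frac{34084541791}{60354585720}$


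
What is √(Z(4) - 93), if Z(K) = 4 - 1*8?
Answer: I*√97 ≈ 9.8489*I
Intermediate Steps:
Z(K) = -4 (Z(K) = 4 - 8 = -4)
√(Z(4) - 93) = √(-4 - 93) = √(-97) = I*√97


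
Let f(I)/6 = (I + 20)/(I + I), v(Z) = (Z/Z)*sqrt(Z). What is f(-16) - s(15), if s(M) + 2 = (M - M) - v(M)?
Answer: 5/4 + sqrt(15) ≈ 5.1230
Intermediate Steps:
v(Z) = sqrt(Z) (v(Z) = 1*sqrt(Z) = sqrt(Z))
f(I) = 3*(20 + I)/I (f(I) = 6*((I + 20)/(I + I)) = 6*((20 + I)/((2*I))) = 6*((20 + I)*(1/(2*I))) = 6*((20 + I)/(2*I)) = 3*(20 + I)/I)
s(M) = -2 - sqrt(M) (s(M) = -2 + ((M - M) - sqrt(M)) = -2 + (0 - sqrt(M)) = -2 - sqrt(M))
f(-16) - s(15) = (3 + 60/(-16)) - (-2 - sqrt(15)) = (3 + 60*(-1/16)) + (2 + sqrt(15)) = (3 - 15/4) + (2 + sqrt(15)) = -3/4 + (2 + sqrt(15)) = 5/4 + sqrt(15)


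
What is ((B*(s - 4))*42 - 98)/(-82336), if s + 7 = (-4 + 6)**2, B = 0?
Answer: 49/41168 ≈ 0.0011902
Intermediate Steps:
s = -3 (s = -7 + (-4 + 6)**2 = -7 + 2**2 = -7 + 4 = -3)
((B*(s - 4))*42 - 98)/(-82336) = ((0*(-3 - 4))*42 - 98)/(-82336) = ((0*(-7))*42 - 98)*(-1/82336) = (0*42 - 98)*(-1/82336) = (0 - 98)*(-1/82336) = -98*(-1/82336) = 49/41168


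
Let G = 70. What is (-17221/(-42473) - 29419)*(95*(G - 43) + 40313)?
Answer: -53575888030148/42473 ≈ -1.2614e+9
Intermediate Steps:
(-17221/(-42473) - 29419)*(95*(G - 43) + 40313) = (-17221/(-42473) - 29419)*(95*(70 - 43) + 40313) = (-17221*(-1/42473) - 29419)*(95*27 + 40313) = (17221/42473 - 29419)*(2565 + 40313) = -1249495966/42473*42878 = -53575888030148/42473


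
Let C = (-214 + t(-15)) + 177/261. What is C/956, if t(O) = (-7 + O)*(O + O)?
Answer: 38861/83172 ≈ 0.46724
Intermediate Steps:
t(O) = 2*O*(-7 + O) (t(O) = (-7 + O)*(2*O) = 2*O*(-7 + O))
C = 38861/87 (C = (-214 + 2*(-15)*(-7 - 15)) + 177/261 = (-214 + 2*(-15)*(-22)) + 177*(1/261) = (-214 + 660) + 59/87 = 446 + 59/87 = 38861/87 ≈ 446.68)
C/956 = (38861/87)/956 = (38861/87)*(1/956) = 38861/83172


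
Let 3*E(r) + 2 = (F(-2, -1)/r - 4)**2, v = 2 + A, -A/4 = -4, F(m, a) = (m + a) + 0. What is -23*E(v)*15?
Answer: -63595/36 ≈ -1766.5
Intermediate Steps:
F(m, a) = a + m (F(m, a) = (a + m) + 0 = a + m)
A = 16 (A = -4*(-4) = 16)
v = 18 (v = 2 + 16 = 18)
E(r) = -2/3 + (-4 - 3/r)**2/3 (E(r) = -2/3 + ((-1 - 2)/r - 4)**2/3 = -2/3 + (-3/r - 4)**2/3 = -2/3 + (-4 - 3/r)**2/3)
-23*E(v)*15 = -23*(14/3 + 3/18**2 + 8/18)*15 = -23*(14/3 + 3*(1/324) + 8*(1/18))*15 = -23*(14/3 + 1/108 + 4/9)*15 = -23*553/108*15 = -12719/108*15 = -63595/36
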